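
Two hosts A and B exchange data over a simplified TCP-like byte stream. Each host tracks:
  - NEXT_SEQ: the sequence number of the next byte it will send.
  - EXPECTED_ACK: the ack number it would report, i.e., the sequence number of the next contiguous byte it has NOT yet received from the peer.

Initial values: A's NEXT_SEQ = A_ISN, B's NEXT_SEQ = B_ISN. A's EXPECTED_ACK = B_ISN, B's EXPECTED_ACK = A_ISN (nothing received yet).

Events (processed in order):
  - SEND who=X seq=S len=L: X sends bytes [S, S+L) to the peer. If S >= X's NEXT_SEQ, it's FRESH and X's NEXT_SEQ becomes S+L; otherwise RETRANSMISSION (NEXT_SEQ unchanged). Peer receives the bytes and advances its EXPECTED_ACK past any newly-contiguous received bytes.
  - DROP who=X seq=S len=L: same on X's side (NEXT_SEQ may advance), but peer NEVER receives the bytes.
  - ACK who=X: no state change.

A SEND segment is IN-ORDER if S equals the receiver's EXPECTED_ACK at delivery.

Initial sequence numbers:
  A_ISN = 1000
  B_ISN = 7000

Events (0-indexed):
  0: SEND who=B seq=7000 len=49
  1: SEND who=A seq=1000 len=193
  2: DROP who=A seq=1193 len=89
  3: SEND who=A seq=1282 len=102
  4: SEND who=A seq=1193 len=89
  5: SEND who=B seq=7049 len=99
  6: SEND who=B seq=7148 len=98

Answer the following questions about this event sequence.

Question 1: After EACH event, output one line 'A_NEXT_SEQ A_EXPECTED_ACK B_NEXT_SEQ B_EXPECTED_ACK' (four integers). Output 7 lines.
1000 7049 7049 1000
1193 7049 7049 1193
1282 7049 7049 1193
1384 7049 7049 1193
1384 7049 7049 1384
1384 7148 7148 1384
1384 7246 7246 1384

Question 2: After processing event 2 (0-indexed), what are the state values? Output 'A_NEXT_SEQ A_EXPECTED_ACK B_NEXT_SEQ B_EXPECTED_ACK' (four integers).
After event 0: A_seq=1000 A_ack=7049 B_seq=7049 B_ack=1000
After event 1: A_seq=1193 A_ack=7049 B_seq=7049 B_ack=1193
After event 2: A_seq=1282 A_ack=7049 B_seq=7049 B_ack=1193

1282 7049 7049 1193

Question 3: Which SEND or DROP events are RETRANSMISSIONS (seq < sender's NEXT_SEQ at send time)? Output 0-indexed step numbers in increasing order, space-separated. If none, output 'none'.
Step 0: SEND seq=7000 -> fresh
Step 1: SEND seq=1000 -> fresh
Step 2: DROP seq=1193 -> fresh
Step 3: SEND seq=1282 -> fresh
Step 4: SEND seq=1193 -> retransmit
Step 5: SEND seq=7049 -> fresh
Step 6: SEND seq=7148 -> fresh

Answer: 4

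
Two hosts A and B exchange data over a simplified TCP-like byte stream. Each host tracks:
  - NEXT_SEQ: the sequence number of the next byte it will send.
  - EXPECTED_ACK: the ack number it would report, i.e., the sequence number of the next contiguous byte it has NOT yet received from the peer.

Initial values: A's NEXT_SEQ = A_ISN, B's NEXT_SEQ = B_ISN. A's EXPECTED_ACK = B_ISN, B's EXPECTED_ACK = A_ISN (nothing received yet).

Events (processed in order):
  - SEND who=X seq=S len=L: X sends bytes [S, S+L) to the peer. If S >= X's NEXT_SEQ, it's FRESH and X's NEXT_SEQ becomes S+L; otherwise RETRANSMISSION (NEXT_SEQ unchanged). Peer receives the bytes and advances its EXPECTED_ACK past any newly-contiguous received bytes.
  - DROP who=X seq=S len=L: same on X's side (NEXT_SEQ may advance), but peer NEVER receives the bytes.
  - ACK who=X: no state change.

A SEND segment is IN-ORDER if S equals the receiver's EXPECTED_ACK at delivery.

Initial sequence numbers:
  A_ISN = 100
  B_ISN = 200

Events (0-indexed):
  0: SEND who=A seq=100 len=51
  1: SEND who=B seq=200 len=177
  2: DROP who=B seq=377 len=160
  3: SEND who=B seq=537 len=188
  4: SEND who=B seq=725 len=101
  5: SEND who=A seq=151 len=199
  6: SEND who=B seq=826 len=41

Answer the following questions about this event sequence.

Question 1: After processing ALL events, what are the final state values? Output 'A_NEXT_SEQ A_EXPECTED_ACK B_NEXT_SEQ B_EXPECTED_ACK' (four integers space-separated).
After event 0: A_seq=151 A_ack=200 B_seq=200 B_ack=151
After event 1: A_seq=151 A_ack=377 B_seq=377 B_ack=151
After event 2: A_seq=151 A_ack=377 B_seq=537 B_ack=151
After event 3: A_seq=151 A_ack=377 B_seq=725 B_ack=151
After event 4: A_seq=151 A_ack=377 B_seq=826 B_ack=151
After event 5: A_seq=350 A_ack=377 B_seq=826 B_ack=350
After event 6: A_seq=350 A_ack=377 B_seq=867 B_ack=350

Answer: 350 377 867 350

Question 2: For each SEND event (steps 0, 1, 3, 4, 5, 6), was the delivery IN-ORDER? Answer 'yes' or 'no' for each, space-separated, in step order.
Step 0: SEND seq=100 -> in-order
Step 1: SEND seq=200 -> in-order
Step 3: SEND seq=537 -> out-of-order
Step 4: SEND seq=725 -> out-of-order
Step 5: SEND seq=151 -> in-order
Step 6: SEND seq=826 -> out-of-order

Answer: yes yes no no yes no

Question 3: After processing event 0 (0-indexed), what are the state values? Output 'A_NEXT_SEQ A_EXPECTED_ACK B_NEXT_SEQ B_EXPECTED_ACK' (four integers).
After event 0: A_seq=151 A_ack=200 B_seq=200 B_ack=151

151 200 200 151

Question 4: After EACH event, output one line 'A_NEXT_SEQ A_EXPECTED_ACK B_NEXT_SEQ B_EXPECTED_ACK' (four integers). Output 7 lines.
151 200 200 151
151 377 377 151
151 377 537 151
151 377 725 151
151 377 826 151
350 377 826 350
350 377 867 350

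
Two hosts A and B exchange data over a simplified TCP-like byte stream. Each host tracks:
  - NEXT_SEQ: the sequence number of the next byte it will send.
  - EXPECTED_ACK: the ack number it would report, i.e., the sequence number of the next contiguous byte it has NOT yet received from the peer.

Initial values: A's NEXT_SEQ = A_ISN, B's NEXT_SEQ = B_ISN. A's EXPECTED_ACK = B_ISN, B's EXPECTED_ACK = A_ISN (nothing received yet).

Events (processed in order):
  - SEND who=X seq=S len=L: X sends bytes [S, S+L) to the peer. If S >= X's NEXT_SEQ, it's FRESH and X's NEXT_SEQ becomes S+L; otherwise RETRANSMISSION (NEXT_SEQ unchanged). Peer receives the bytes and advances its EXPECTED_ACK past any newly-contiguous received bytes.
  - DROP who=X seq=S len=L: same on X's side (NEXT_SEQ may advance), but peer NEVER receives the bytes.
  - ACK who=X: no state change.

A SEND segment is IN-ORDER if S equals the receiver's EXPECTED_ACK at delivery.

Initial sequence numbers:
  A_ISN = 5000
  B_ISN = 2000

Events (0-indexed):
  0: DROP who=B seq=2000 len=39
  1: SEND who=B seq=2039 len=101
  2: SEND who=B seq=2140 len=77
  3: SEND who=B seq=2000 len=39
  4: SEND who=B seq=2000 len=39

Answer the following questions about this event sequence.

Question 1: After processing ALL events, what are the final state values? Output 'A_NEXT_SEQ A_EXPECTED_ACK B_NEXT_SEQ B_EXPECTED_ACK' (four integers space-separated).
After event 0: A_seq=5000 A_ack=2000 B_seq=2039 B_ack=5000
After event 1: A_seq=5000 A_ack=2000 B_seq=2140 B_ack=5000
After event 2: A_seq=5000 A_ack=2000 B_seq=2217 B_ack=5000
After event 3: A_seq=5000 A_ack=2217 B_seq=2217 B_ack=5000
After event 4: A_seq=5000 A_ack=2217 B_seq=2217 B_ack=5000

Answer: 5000 2217 2217 5000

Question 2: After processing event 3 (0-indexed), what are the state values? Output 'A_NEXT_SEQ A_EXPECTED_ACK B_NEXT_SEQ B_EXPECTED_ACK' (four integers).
After event 0: A_seq=5000 A_ack=2000 B_seq=2039 B_ack=5000
After event 1: A_seq=5000 A_ack=2000 B_seq=2140 B_ack=5000
After event 2: A_seq=5000 A_ack=2000 B_seq=2217 B_ack=5000
After event 3: A_seq=5000 A_ack=2217 B_seq=2217 B_ack=5000

5000 2217 2217 5000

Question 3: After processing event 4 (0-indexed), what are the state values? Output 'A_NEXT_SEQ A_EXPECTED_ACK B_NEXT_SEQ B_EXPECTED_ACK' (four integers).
After event 0: A_seq=5000 A_ack=2000 B_seq=2039 B_ack=5000
After event 1: A_seq=5000 A_ack=2000 B_seq=2140 B_ack=5000
After event 2: A_seq=5000 A_ack=2000 B_seq=2217 B_ack=5000
After event 3: A_seq=5000 A_ack=2217 B_seq=2217 B_ack=5000
After event 4: A_seq=5000 A_ack=2217 B_seq=2217 B_ack=5000

5000 2217 2217 5000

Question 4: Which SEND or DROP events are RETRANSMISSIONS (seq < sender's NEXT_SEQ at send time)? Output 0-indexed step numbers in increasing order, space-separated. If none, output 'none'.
Answer: 3 4

Derivation:
Step 0: DROP seq=2000 -> fresh
Step 1: SEND seq=2039 -> fresh
Step 2: SEND seq=2140 -> fresh
Step 3: SEND seq=2000 -> retransmit
Step 4: SEND seq=2000 -> retransmit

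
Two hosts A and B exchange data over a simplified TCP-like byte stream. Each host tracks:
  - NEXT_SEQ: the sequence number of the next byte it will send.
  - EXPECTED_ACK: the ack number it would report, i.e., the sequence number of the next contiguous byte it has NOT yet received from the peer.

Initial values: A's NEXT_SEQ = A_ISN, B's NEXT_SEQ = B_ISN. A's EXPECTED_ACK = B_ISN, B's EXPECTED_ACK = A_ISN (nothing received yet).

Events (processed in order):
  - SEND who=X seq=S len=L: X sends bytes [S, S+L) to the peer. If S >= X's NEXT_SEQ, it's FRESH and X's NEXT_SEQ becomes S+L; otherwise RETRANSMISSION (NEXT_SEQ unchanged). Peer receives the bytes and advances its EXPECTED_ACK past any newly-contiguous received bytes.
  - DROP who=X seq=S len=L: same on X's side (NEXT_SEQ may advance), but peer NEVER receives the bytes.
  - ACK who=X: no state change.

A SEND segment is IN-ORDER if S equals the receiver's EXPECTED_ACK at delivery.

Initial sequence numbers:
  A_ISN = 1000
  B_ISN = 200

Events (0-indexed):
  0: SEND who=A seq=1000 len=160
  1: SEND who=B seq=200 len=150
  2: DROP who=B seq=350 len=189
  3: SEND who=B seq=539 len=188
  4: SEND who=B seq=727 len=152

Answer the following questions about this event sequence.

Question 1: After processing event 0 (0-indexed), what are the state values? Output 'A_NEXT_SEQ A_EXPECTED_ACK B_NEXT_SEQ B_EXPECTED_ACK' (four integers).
After event 0: A_seq=1160 A_ack=200 B_seq=200 B_ack=1160

1160 200 200 1160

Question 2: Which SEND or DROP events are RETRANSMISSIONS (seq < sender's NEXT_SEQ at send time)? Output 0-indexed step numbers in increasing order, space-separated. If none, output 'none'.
Step 0: SEND seq=1000 -> fresh
Step 1: SEND seq=200 -> fresh
Step 2: DROP seq=350 -> fresh
Step 3: SEND seq=539 -> fresh
Step 4: SEND seq=727 -> fresh

Answer: none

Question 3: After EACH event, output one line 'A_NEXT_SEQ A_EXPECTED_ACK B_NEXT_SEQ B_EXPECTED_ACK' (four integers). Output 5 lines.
1160 200 200 1160
1160 350 350 1160
1160 350 539 1160
1160 350 727 1160
1160 350 879 1160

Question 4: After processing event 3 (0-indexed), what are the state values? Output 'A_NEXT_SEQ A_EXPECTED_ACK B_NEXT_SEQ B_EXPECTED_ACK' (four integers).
After event 0: A_seq=1160 A_ack=200 B_seq=200 B_ack=1160
After event 1: A_seq=1160 A_ack=350 B_seq=350 B_ack=1160
After event 2: A_seq=1160 A_ack=350 B_seq=539 B_ack=1160
After event 3: A_seq=1160 A_ack=350 B_seq=727 B_ack=1160

1160 350 727 1160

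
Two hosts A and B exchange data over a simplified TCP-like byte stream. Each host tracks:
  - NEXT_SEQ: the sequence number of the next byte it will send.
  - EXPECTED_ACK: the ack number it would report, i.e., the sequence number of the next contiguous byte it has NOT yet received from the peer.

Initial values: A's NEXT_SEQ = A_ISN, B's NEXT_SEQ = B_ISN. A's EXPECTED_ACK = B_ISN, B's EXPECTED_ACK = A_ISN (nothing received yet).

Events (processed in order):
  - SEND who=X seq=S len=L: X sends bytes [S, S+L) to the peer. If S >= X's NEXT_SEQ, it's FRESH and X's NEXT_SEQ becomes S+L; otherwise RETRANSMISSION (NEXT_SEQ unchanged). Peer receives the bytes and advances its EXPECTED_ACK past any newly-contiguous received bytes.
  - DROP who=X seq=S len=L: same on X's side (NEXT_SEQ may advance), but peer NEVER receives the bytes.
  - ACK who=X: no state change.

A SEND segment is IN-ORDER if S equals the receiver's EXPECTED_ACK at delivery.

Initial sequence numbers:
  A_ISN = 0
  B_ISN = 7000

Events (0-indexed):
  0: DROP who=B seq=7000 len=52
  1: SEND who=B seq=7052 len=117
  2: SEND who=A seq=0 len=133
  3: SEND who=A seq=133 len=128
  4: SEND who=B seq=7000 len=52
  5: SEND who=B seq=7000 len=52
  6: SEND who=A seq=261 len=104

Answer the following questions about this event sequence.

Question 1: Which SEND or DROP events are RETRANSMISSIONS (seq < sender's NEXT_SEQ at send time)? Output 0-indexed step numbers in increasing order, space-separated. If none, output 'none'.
Answer: 4 5

Derivation:
Step 0: DROP seq=7000 -> fresh
Step 1: SEND seq=7052 -> fresh
Step 2: SEND seq=0 -> fresh
Step 3: SEND seq=133 -> fresh
Step 4: SEND seq=7000 -> retransmit
Step 5: SEND seq=7000 -> retransmit
Step 6: SEND seq=261 -> fresh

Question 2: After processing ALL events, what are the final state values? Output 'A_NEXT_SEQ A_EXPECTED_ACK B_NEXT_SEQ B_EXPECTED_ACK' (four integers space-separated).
Answer: 365 7169 7169 365

Derivation:
After event 0: A_seq=0 A_ack=7000 B_seq=7052 B_ack=0
After event 1: A_seq=0 A_ack=7000 B_seq=7169 B_ack=0
After event 2: A_seq=133 A_ack=7000 B_seq=7169 B_ack=133
After event 3: A_seq=261 A_ack=7000 B_seq=7169 B_ack=261
After event 4: A_seq=261 A_ack=7169 B_seq=7169 B_ack=261
After event 5: A_seq=261 A_ack=7169 B_seq=7169 B_ack=261
After event 6: A_seq=365 A_ack=7169 B_seq=7169 B_ack=365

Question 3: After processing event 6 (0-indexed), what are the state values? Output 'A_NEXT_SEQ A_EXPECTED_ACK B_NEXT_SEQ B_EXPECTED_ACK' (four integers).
After event 0: A_seq=0 A_ack=7000 B_seq=7052 B_ack=0
After event 1: A_seq=0 A_ack=7000 B_seq=7169 B_ack=0
After event 2: A_seq=133 A_ack=7000 B_seq=7169 B_ack=133
After event 3: A_seq=261 A_ack=7000 B_seq=7169 B_ack=261
After event 4: A_seq=261 A_ack=7169 B_seq=7169 B_ack=261
After event 5: A_seq=261 A_ack=7169 B_seq=7169 B_ack=261
After event 6: A_seq=365 A_ack=7169 B_seq=7169 B_ack=365

365 7169 7169 365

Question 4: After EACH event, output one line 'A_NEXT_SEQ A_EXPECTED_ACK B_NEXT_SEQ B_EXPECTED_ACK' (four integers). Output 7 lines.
0 7000 7052 0
0 7000 7169 0
133 7000 7169 133
261 7000 7169 261
261 7169 7169 261
261 7169 7169 261
365 7169 7169 365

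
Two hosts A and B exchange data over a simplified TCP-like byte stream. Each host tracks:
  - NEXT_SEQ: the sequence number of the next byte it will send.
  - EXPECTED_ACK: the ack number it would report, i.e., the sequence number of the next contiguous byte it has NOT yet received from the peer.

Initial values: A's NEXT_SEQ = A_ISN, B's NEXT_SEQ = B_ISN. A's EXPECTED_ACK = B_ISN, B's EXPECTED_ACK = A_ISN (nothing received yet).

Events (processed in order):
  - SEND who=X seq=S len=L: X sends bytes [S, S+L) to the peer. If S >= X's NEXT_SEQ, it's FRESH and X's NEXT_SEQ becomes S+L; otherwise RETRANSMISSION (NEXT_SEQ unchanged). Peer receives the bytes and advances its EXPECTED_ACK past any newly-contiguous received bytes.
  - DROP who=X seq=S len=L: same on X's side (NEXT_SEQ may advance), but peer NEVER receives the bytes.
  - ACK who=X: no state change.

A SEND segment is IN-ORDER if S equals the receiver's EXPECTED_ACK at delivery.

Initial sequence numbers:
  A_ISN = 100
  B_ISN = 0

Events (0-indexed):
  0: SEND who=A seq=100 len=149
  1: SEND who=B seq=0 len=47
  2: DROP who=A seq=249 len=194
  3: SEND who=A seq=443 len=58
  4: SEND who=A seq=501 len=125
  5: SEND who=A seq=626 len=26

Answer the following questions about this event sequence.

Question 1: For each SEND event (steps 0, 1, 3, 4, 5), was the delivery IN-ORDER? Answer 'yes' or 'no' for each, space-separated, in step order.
Step 0: SEND seq=100 -> in-order
Step 1: SEND seq=0 -> in-order
Step 3: SEND seq=443 -> out-of-order
Step 4: SEND seq=501 -> out-of-order
Step 5: SEND seq=626 -> out-of-order

Answer: yes yes no no no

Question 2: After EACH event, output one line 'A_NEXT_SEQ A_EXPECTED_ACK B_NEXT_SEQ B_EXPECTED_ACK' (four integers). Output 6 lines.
249 0 0 249
249 47 47 249
443 47 47 249
501 47 47 249
626 47 47 249
652 47 47 249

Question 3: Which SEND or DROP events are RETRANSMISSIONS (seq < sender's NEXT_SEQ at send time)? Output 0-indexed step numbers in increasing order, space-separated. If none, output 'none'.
Step 0: SEND seq=100 -> fresh
Step 1: SEND seq=0 -> fresh
Step 2: DROP seq=249 -> fresh
Step 3: SEND seq=443 -> fresh
Step 4: SEND seq=501 -> fresh
Step 5: SEND seq=626 -> fresh

Answer: none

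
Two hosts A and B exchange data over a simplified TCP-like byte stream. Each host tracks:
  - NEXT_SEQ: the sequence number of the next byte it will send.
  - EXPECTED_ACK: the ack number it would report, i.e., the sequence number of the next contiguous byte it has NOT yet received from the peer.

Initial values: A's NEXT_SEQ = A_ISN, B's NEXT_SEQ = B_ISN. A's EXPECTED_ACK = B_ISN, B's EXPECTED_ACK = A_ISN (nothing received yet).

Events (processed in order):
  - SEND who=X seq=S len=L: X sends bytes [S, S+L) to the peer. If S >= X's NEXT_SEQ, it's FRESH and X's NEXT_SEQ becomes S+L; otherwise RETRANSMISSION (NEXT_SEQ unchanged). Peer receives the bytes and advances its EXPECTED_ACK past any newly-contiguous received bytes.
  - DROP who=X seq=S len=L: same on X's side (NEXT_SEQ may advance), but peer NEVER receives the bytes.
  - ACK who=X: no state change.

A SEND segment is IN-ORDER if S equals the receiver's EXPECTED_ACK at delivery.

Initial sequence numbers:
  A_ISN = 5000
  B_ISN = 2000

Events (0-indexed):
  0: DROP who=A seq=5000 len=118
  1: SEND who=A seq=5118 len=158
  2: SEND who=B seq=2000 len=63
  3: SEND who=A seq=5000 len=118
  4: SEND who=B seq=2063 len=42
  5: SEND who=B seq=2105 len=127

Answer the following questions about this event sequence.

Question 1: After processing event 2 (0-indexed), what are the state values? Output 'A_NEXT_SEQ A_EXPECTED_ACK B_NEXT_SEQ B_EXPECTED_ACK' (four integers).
After event 0: A_seq=5118 A_ack=2000 B_seq=2000 B_ack=5000
After event 1: A_seq=5276 A_ack=2000 B_seq=2000 B_ack=5000
After event 2: A_seq=5276 A_ack=2063 B_seq=2063 B_ack=5000

5276 2063 2063 5000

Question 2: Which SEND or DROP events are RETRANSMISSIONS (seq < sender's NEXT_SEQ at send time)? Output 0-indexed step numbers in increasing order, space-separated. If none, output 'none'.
Answer: 3

Derivation:
Step 0: DROP seq=5000 -> fresh
Step 1: SEND seq=5118 -> fresh
Step 2: SEND seq=2000 -> fresh
Step 3: SEND seq=5000 -> retransmit
Step 4: SEND seq=2063 -> fresh
Step 5: SEND seq=2105 -> fresh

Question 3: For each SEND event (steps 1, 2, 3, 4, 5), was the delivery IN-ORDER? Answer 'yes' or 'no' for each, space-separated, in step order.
Step 1: SEND seq=5118 -> out-of-order
Step 2: SEND seq=2000 -> in-order
Step 3: SEND seq=5000 -> in-order
Step 4: SEND seq=2063 -> in-order
Step 5: SEND seq=2105 -> in-order

Answer: no yes yes yes yes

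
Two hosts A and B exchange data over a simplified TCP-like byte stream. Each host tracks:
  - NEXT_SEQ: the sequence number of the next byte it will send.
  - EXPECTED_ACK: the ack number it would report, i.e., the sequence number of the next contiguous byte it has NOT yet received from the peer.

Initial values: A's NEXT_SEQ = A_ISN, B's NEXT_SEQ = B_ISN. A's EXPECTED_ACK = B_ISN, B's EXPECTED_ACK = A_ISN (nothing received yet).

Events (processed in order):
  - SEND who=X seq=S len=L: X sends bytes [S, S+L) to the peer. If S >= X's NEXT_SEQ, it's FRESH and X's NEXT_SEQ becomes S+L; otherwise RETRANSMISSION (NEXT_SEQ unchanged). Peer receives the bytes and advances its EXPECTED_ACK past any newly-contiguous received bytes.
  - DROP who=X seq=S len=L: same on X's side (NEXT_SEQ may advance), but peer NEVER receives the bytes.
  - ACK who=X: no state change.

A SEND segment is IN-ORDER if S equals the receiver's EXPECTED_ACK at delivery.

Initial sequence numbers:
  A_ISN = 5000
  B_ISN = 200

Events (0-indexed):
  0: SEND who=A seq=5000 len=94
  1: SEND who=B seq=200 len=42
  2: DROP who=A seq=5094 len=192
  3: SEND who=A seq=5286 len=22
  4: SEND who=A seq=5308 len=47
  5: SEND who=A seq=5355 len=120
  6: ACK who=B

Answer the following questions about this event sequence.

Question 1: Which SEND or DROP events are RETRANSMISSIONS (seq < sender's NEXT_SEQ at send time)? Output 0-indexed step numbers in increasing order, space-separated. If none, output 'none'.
Step 0: SEND seq=5000 -> fresh
Step 1: SEND seq=200 -> fresh
Step 2: DROP seq=5094 -> fresh
Step 3: SEND seq=5286 -> fresh
Step 4: SEND seq=5308 -> fresh
Step 5: SEND seq=5355 -> fresh

Answer: none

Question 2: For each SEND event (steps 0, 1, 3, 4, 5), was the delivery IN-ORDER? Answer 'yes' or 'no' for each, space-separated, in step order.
Step 0: SEND seq=5000 -> in-order
Step 1: SEND seq=200 -> in-order
Step 3: SEND seq=5286 -> out-of-order
Step 4: SEND seq=5308 -> out-of-order
Step 5: SEND seq=5355 -> out-of-order

Answer: yes yes no no no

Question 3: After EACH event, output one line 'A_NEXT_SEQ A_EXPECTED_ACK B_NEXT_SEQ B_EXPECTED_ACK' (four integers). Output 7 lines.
5094 200 200 5094
5094 242 242 5094
5286 242 242 5094
5308 242 242 5094
5355 242 242 5094
5475 242 242 5094
5475 242 242 5094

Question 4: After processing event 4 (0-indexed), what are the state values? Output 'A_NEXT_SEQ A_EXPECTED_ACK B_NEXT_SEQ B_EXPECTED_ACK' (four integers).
After event 0: A_seq=5094 A_ack=200 B_seq=200 B_ack=5094
After event 1: A_seq=5094 A_ack=242 B_seq=242 B_ack=5094
After event 2: A_seq=5286 A_ack=242 B_seq=242 B_ack=5094
After event 3: A_seq=5308 A_ack=242 B_seq=242 B_ack=5094
After event 4: A_seq=5355 A_ack=242 B_seq=242 B_ack=5094

5355 242 242 5094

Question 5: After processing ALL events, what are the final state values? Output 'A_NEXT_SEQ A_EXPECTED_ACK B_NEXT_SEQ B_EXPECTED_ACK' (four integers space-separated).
After event 0: A_seq=5094 A_ack=200 B_seq=200 B_ack=5094
After event 1: A_seq=5094 A_ack=242 B_seq=242 B_ack=5094
After event 2: A_seq=5286 A_ack=242 B_seq=242 B_ack=5094
After event 3: A_seq=5308 A_ack=242 B_seq=242 B_ack=5094
After event 4: A_seq=5355 A_ack=242 B_seq=242 B_ack=5094
After event 5: A_seq=5475 A_ack=242 B_seq=242 B_ack=5094
After event 6: A_seq=5475 A_ack=242 B_seq=242 B_ack=5094

Answer: 5475 242 242 5094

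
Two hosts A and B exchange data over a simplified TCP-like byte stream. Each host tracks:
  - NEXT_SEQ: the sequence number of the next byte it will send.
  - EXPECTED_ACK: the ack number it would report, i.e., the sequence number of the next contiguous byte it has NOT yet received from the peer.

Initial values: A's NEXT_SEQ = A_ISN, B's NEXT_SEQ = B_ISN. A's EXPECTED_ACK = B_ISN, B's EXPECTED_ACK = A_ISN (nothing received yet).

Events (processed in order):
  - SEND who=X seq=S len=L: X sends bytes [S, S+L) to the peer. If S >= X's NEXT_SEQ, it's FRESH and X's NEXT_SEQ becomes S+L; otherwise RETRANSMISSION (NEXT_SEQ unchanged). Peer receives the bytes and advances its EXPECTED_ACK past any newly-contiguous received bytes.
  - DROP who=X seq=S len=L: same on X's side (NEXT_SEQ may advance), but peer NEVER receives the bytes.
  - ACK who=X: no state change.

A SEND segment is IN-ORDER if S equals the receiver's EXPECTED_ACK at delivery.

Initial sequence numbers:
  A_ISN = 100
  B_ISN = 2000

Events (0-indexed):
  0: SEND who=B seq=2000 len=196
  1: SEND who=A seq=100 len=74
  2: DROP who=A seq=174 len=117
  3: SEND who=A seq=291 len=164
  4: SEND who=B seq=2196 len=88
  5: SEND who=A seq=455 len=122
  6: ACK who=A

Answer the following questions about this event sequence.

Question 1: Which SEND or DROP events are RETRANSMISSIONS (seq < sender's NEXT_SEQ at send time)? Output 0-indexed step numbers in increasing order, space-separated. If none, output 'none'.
Answer: none

Derivation:
Step 0: SEND seq=2000 -> fresh
Step 1: SEND seq=100 -> fresh
Step 2: DROP seq=174 -> fresh
Step 3: SEND seq=291 -> fresh
Step 4: SEND seq=2196 -> fresh
Step 5: SEND seq=455 -> fresh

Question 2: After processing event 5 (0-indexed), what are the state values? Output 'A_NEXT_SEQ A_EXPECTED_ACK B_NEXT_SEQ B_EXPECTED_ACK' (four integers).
After event 0: A_seq=100 A_ack=2196 B_seq=2196 B_ack=100
After event 1: A_seq=174 A_ack=2196 B_seq=2196 B_ack=174
After event 2: A_seq=291 A_ack=2196 B_seq=2196 B_ack=174
After event 3: A_seq=455 A_ack=2196 B_seq=2196 B_ack=174
After event 4: A_seq=455 A_ack=2284 B_seq=2284 B_ack=174
After event 5: A_seq=577 A_ack=2284 B_seq=2284 B_ack=174

577 2284 2284 174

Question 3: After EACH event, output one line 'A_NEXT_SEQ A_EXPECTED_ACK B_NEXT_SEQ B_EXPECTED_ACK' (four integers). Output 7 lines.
100 2196 2196 100
174 2196 2196 174
291 2196 2196 174
455 2196 2196 174
455 2284 2284 174
577 2284 2284 174
577 2284 2284 174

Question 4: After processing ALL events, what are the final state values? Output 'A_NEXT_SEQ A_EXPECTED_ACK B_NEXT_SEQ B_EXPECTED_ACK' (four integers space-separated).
After event 0: A_seq=100 A_ack=2196 B_seq=2196 B_ack=100
After event 1: A_seq=174 A_ack=2196 B_seq=2196 B_ack=174
After event 2: A_seq=291 A_ack=2196 B_seq=2196 B_ack=174
After event 3: A_seq=455 A_ack=2196 B_seq=2196 B_ack=174
After event 4: A_seq=455 A_ack=2284 B_seq=2284 B_ack=174
After event 5: A_seq=577 A_ack=2284 B_seq=2284 B_ack=174
After event 6: A_seq=577 A_ack=2284 B_seq=2284 B_ack=174

Answer: 577 2284 2284 174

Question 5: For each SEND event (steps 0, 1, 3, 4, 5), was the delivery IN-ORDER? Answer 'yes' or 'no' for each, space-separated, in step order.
Answer: yes yes no yes no

Derivation:
Step 0: SEND seq=2000 -> in-order
Step 1: SEND seq=100 -> in-order
Step 3: SEND seq=291 -> out-of-order
Step 4: SEND seq=2196 -> in-order
Step 5: SEND seq=455 -> out-of-order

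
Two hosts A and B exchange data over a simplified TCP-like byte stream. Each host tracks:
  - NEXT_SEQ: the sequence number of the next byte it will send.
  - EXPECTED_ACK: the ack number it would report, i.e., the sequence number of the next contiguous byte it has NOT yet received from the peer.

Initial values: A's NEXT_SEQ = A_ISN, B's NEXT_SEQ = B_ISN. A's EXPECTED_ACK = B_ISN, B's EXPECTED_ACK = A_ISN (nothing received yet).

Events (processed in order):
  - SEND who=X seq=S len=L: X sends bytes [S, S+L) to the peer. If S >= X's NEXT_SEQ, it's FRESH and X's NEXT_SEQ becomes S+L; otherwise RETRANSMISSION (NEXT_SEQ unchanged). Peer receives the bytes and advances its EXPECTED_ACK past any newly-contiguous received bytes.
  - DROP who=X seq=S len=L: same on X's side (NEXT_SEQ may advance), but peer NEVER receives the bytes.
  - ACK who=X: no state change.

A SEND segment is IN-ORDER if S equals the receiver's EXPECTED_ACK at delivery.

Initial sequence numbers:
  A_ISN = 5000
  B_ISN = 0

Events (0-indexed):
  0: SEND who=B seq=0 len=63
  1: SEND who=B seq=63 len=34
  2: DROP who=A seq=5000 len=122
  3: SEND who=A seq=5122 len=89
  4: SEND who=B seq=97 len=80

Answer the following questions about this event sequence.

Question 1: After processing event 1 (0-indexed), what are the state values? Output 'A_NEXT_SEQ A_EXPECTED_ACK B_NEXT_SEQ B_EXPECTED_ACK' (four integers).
After event 0: A_seq=5000 A_ack=63 B_seq=63 B_ack=5000
After event 1: A_seq=5000 A_ack=97 B_seq=97 B_ack=5000

5000 97 97 5000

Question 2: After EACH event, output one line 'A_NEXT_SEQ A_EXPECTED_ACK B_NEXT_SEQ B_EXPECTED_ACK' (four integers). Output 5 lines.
5000 63 63 5000
5000 97 97 5000
5122 97 97 5000
5211 97 97 5000
5211 177 177 5000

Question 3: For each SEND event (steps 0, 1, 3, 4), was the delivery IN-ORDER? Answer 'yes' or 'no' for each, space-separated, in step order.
Answer: yes yes no yes

Derivation:
Step 0: SEND seq=0 -> in-order
Step 1: SEND seq=63 -> in-order
Step 3: SEND seq=5122 -> out-of-order
Step 4: SEND seq=97 -> in-order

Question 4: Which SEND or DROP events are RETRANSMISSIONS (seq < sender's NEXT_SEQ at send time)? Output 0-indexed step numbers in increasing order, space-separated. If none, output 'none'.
Step 0: SEND seq=0 -> fresh
Step 1: SEND seq=63 -> fresh
Step 2: DROP seq=5000 -> fresh
Step 3: SEND seq=5122 -> fresh
Step 4: SEND seq=97 -> fresh

Answer: none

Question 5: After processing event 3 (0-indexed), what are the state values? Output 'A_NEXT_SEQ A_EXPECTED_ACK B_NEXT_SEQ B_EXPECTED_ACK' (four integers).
After event 0: A_seq=5000 A_ack=63 B_seq=63 B_ack=5000
After event 1: A_seq=5000 A_ack=97 B_seq=97 B_ack=5000
After event 2: A_seq=5122 A_ack=97 B_seq=97 B_ack=5000
After event 3: A_seq=5211 A_ack=97 B_seq=97 B_ack=5000

5211 97 97 5000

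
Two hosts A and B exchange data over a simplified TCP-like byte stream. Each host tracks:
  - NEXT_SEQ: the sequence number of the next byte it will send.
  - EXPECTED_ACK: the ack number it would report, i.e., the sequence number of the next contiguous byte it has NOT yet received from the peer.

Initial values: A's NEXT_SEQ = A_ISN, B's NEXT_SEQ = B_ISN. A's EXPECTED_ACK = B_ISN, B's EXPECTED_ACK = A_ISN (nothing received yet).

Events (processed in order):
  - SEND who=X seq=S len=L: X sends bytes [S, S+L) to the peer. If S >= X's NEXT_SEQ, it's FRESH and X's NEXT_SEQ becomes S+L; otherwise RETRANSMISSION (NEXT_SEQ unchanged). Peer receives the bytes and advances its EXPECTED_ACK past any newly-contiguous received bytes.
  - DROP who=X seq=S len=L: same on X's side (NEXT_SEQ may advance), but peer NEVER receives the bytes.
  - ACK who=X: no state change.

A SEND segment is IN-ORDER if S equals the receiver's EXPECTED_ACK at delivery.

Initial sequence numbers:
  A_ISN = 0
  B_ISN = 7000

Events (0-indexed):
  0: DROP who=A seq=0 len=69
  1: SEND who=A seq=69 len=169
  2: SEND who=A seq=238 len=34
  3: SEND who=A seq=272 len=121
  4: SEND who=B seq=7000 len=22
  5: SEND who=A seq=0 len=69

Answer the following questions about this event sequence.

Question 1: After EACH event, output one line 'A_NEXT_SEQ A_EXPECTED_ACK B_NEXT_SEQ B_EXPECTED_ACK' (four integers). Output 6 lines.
69 7000 7000 0
238 7000 7000 0
272 7000 7000 0
393 7000 7000 0
393 7022 7022 0
393 7022 7022 393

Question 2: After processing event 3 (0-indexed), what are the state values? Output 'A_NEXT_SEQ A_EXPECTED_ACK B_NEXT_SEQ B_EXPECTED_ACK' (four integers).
After event 0: A_seq=69 A_ack=7000 B_seq=7000 B_ack=0
After event 1: A_seq=238 A_ack=7000 B_seq=7000 B_ack=0
After event 2: A_seq=272 A_ack=7000 B_seq=7000 B_ack=0
After event 3: A_seq=393 A_ack=7000 B_seq=7000 B_ack=0

393 7000 7000 0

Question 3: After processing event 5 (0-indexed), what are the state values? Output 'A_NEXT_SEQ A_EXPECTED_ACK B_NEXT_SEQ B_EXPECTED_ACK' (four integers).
After event 0: A_seq=69 A_ack=7000 B_seq=7000 B_ack=0
After event 1: A_seq=238 A_ack=7000 B_seq=7000 B_ack=0
After event 2: A_seq=272 A_ack=7000 B_seq=7000 B_ack=0
After event 3: A_seq=393 A_ack=7000 B_seq=7000 B_ack=0
After event 4: A_seq=393 A_ack=7022 B_seq=7022 B_ack=0
After event 5: A_seq=393 A_ack=7022 B_seq=7022 B_ack=393

393 7022 7022 393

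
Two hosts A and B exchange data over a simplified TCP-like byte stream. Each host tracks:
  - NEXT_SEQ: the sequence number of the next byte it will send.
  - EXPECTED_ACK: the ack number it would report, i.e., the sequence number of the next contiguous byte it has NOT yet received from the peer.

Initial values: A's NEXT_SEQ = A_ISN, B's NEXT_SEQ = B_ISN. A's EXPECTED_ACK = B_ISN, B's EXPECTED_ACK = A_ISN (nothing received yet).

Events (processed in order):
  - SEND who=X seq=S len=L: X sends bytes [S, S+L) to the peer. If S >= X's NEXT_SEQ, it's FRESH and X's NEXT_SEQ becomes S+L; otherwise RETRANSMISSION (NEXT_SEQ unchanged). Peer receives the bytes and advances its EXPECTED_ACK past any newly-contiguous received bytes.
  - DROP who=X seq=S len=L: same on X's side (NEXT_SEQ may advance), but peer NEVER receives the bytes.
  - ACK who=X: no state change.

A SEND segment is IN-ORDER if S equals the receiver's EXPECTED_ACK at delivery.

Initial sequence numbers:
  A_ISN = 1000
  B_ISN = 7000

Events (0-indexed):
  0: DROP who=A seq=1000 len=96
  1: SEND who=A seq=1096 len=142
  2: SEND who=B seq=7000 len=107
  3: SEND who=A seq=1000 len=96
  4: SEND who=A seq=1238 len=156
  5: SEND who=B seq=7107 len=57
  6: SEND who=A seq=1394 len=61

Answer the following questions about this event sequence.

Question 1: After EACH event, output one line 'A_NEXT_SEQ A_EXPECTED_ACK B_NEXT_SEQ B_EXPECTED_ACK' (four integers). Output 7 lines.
1096 7000 7000 1000
1238 7000 7000 1000
1238 7107 7107 1000
1238 7107 7107 1238
1394 7107 7107 1394
1394 7164 7164 1394
1455 7164 7164 1455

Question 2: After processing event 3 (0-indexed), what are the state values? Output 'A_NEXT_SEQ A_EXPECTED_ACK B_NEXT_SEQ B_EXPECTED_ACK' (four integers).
After event 0: A_seq=1096 A_ack=7000 B_seq=7000 B_ack=1000
After event 1: A_seq=1238 A_ack=7000 B_seq=7000 B_ack=1000
After event 2: A_seq=1238 A_ack=7107 B_seq=7107 B_ack=1000
After event 3: A_seq=1238 A_ack=7107 B_seq=7107 B_ack=1238

1238 7107 7107 1238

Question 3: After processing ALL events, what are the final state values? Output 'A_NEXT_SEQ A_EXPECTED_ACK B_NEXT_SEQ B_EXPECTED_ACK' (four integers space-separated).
Answer: 1455 7164 7164 1455

Derivation:
After event 0: A_seq=1096 A_ack=7000 B_seq=7000 B_ack=1000
After event 1: A_seq=1238 A_ack=7000 B_seq=7000 B_ack=1000
After event 2: A_seq=1238 A_ack=7107 B_seq=7107 B_ack=1000
After event 3: A_seq=1238 A_ack=7107 B_seq=7107 B_ack=1238
After event 4: A_seq=1394 A_ack=7107 B_seq=7107 B_ack=1394
After event 5: A_seq=1394 A_ack=7164 B_seq=7164 B_ack=1394
After event 6: A_seq=1455 A_ack=7164 B_seq=7164 B_ack=1455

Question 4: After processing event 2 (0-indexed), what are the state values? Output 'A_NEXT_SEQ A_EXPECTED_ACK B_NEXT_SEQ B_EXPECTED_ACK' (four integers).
After event 0: A_seq=1096 A_ack=7000 B_seq=7000 B_ack=1000
After event 1: A_seq=1238 A_ack=7000 B_seq=7000 B_ack=1000
After event 2: A_seq=1238 A_ack=7107 B_seq=7107 B_ack=1000

1238 7107 7107 1000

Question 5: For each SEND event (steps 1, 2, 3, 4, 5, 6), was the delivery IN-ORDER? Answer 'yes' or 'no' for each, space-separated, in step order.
Answer: no yes yes yes yes yes

Derivation:
Step 1: SEND seq=1096 -> out-of-order
Step 2: SEND seq=7000 -> in-order
Step 3: SEND seq=1000 -> in-order
Step 4: SEND seq=1238 -> in-order
Step 5: SEND seq=7107 -> in-order
Step 6: SEND seq=1394 -> in-order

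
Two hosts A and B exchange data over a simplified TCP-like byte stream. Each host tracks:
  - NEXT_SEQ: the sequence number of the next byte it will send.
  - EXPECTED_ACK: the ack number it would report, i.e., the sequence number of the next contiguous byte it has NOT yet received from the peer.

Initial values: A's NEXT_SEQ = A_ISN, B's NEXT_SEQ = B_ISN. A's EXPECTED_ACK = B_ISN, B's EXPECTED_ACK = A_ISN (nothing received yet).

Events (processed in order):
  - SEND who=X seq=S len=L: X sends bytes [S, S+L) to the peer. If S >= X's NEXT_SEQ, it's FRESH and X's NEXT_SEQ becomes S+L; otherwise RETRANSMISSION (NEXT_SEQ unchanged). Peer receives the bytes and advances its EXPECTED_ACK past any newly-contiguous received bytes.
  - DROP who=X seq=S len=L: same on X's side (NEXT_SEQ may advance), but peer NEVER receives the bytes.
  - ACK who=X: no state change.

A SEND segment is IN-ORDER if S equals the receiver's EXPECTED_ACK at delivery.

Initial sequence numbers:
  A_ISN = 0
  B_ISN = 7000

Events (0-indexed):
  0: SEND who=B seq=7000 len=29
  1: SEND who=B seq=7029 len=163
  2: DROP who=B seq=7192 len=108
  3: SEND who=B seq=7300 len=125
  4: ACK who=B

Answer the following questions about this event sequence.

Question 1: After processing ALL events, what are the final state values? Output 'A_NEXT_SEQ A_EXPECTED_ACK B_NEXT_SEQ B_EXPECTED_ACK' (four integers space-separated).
After event 0: A_seq=0 A_ack=7029 B_seq=7029 B_ack=0
After event 1: A_seq=0 A_ack=7192 B_seq=7192 B_ack=0
After event 2: A_seq=0 A_ack=7192 B_seq=7300 B_ack=0
After event 3: A_seq=0 A_ack=7192 B_seq=7425 B_ack=0
After event 4: A_seq=0 A_ack=7192 B_seq=7425 B_ack=0

Answer: 0 7192 7425 0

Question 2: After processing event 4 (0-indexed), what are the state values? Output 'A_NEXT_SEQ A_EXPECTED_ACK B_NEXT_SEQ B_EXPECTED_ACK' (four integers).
After event 0: A_seq=0 A_ack=7029 B_seq=7029 B_ack=0
After event 1: A_seq=0 A_ack=7192 B_seq=7192 B_ack=0
After event 2: A_seq=0 A_ack=7192 B_seq=7300 B_ack=0
After event 3: A_seq=0 A_ack=7192 B_seq=7425 B_ack=0
After event 4: A_seq=0 A_ack=7192 B_seq=7425 B_ack=0

0 7192 7425 0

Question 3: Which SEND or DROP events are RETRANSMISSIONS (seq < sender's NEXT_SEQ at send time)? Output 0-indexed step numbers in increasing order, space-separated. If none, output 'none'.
Answer: none

Derivation:
Step 0: SEND seq=7000 -> fresh
Step 1: SEND seq=7029 -> fresh
Step 2: DROP seq=7192 -> fresh
Step 3: SEND seq=7300 -> fresh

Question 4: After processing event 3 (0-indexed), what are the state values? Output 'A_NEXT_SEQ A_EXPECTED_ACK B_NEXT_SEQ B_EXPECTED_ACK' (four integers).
After event 0: A_seq=0 A_ack=7029 B_seq=7029 B_ack=0
After event 1: A_seq=0 A_ack=7192 B_seq=7192 B_ack=0
After event 2: A_seq=0 A_ack=7192 B_seq=7300 B_ack=0
After event 3: A_seq=0 A_ack=7192 B_seq=7425 B_ack=0

0 7192 7425 0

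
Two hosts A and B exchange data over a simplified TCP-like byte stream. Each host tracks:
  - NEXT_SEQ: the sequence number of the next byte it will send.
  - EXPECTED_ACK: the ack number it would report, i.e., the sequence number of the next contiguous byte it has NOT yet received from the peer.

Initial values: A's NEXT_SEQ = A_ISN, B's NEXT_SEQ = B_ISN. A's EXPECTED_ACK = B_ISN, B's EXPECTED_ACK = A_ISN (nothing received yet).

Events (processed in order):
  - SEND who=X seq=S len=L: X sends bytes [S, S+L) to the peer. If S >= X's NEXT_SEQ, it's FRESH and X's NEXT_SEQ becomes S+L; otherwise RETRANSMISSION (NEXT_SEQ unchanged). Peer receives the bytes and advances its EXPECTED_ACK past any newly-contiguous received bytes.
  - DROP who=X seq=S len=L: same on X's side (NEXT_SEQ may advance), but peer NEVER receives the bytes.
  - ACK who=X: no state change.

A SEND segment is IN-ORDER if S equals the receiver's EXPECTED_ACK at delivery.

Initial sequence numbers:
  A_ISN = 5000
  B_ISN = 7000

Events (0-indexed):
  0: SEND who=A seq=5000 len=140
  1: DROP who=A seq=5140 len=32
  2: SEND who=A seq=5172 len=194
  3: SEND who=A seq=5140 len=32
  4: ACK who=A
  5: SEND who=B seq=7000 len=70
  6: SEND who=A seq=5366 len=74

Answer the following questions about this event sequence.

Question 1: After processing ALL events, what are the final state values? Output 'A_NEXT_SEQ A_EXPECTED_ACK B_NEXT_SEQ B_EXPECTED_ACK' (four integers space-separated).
Answer: 5440 7070 7070 5440

Derivation:
After event 0: A_seq=5140 A_ack=7000 B_seq=7000 B_ack=5140
After event 1: A_seq=5172 A_ack=7000 B_seq=7000 B_ack=5140
After event 2: A_seq=5366 A_ack=7000 B_seq=7000 B_ack=5140
After event 3: A_seq=5366 A_ack=7000 B_seq=7000 B_ack=5366
After event 4: A_seq=5366 A_ack=7000 B_seq=7000 B_ack=5366
After event 5: A_seq=5366 A_ack=7070 B_seq=7070 B_ack=5366
After event 6: A_seq=5440 A_ack=7070 B_seq=7070 B_ack=5440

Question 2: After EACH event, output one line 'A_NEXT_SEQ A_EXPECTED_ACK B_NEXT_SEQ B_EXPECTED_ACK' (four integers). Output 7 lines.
5140 7000 7000 5140
5172 7000 7000 5140
5366 7000 7000 5140
5366 7000 7000 5366
5366 7000 7000 5366
5366 7070 7070 5366
5440 7070 7070 5440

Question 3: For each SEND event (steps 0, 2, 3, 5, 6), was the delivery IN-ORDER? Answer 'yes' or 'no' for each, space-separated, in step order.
Step 0: SEND seq=5000 -> in-order
Step 2: SEND seq=5172 -> out-of-order
Step 3: SEND seq=5140 -> in-order
Step 5: SEND seq=7000 -> in-order
Step 6: SEND seq=5366 -> in-order

Answer: yes no yes yes yes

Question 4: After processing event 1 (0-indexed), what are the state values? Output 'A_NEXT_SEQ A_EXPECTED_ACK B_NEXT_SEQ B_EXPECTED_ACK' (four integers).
After event 0: A_seq=5140 A_ack=7000 B_seq=7000 B_ack=5140
After event 1: A_seq=5172 A_ack=7000 B_seq=7000 B_ack=5140

5172 7000 7000 5140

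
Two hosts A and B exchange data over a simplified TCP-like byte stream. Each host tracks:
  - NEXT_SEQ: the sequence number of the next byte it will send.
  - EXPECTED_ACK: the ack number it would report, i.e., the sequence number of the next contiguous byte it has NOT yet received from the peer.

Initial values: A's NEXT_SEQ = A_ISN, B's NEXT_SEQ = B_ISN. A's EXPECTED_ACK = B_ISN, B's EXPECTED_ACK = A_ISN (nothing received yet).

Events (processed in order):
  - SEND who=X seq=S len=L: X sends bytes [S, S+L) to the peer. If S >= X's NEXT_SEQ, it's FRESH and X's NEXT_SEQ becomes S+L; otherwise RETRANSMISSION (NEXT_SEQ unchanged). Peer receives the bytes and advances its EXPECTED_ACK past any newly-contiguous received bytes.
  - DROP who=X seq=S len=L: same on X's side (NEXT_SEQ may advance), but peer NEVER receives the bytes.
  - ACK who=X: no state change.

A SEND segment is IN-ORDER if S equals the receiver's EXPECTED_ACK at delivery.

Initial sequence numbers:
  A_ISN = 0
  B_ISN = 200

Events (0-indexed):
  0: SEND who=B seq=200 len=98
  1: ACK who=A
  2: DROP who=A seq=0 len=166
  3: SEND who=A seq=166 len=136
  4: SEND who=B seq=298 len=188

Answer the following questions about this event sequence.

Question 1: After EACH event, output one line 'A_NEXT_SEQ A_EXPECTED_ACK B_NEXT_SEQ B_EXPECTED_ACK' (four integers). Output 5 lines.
0 298 298 0
0 298 298 0
166 298 298 0
302 298 298 0
302 486 486 0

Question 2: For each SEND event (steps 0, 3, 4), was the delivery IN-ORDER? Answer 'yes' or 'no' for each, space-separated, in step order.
Step 0: SEND seq=200 -> in-order
Step 3: SEND seq=166 -> out-of-order
Step 4: SEND seq=298 -> in-order

Answer: yes no yes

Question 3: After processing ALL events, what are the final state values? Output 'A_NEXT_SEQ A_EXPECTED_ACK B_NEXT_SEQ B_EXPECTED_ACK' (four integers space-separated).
After event 0: A_seq=0 A_ack=298 B_seq=298 B_ack=0
After event 1: A_seq=0 A_ack=298 B_seq=298 B_ack=0
After event 2: A_seq=166 A_ack=298 B_seq=298 B_ack=0
After event 3: A_seq=302 A_ack=298 B_seq=298 B_ack=0
After event 4: A_seq=302 A_ack=486 B_seq=486 B_ack=0

Answer: 302 486 486 0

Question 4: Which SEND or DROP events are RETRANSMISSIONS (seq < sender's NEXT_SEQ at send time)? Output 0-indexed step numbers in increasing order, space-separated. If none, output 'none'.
Step 0: SEND seq=200 -> fresh
Step 2: DROP seq=0 -> fresh
Step 3: SEND seq=166 -> fresh
Step 4: SEND seq=298 -> fresh

Answer: none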